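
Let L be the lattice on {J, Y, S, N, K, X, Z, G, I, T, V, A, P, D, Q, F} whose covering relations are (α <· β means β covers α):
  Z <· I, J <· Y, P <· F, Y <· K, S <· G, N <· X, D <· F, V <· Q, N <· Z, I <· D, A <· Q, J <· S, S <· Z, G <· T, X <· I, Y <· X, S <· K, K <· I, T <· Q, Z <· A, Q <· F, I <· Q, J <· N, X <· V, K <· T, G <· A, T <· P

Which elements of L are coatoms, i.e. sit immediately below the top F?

The coatoms are exactly the elements covered by F: D, P, Q.

D, P, Q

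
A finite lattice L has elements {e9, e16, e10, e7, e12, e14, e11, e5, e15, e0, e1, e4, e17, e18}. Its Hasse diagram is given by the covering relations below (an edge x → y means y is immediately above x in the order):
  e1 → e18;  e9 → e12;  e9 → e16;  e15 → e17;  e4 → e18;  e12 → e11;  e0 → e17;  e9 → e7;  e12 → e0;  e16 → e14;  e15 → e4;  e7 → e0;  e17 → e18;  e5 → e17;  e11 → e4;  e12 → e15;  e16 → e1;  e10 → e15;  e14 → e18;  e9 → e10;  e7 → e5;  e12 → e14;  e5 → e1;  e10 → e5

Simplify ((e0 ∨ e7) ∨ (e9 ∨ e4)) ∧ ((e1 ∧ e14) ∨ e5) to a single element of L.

e0 ∨ e7 = e0
e9 ∨ e4 = e4
e0 ∨ e4 = e18
e1 ∧ e14 = e16
e16 ∨ e5 = e1
e18 ∧ e1 = e1

e1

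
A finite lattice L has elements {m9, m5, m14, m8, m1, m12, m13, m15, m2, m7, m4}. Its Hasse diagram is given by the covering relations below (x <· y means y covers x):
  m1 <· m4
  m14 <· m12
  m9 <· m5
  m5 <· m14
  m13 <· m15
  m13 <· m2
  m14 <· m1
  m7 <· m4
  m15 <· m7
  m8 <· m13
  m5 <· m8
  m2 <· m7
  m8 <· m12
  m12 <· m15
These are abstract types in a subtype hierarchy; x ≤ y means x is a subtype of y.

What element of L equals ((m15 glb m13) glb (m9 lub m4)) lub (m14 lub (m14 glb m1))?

m15 ∧ m13 = m13
m9 ∨ m4 = m4
m13 ∧ m4 = m13
m14 ∧ m1 = m14
m14 ∨ m14 = m14
m13 ∨ m14 = m15

m15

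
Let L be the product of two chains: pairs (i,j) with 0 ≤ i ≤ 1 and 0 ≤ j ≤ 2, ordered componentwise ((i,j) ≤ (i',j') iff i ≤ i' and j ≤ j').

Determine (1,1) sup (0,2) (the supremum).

In a product of chains, the join is componentwise max, giving (1,2).

(1,2)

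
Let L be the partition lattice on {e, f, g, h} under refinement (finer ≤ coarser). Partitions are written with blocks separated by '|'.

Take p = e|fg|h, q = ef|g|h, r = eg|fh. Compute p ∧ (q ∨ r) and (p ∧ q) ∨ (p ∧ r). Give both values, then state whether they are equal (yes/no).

e|fg|h; e|f|g|h; no

q ∨ r = efgh, so p ∧ (q ∨ r) = e|fg|h ∧ efgh = e|fg|h.
p ∧ q = e|f|g|h and p ∧ r = e|f|g|h, so (p ∧ q) ∨ (p ∧ r) = e|f|g|h ∨ e|f|g|h = e|f|g|h.
Equal: no.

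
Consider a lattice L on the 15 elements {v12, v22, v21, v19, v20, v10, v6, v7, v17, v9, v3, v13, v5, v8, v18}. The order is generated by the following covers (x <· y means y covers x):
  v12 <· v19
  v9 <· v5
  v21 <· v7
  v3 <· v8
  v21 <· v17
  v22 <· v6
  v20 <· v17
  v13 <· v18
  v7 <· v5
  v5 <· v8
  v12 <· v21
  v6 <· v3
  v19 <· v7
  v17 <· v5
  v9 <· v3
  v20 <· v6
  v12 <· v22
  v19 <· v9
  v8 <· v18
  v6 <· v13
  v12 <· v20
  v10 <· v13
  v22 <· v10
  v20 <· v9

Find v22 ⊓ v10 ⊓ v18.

Common lower bounds of {v22, v10, v18}: v12, v22.
The greatest among these is v22.

v22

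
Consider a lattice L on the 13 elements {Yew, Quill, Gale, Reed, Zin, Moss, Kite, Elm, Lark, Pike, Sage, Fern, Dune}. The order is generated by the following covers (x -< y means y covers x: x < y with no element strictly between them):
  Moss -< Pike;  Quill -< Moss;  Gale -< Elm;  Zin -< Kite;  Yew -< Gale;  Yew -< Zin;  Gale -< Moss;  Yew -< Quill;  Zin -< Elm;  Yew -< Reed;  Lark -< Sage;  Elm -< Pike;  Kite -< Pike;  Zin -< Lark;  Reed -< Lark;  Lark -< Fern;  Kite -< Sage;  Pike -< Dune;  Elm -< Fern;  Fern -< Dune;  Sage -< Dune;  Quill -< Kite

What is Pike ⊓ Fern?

Common lower bounds of {Pike, Fern}: Elm, Gale, Yew, Zin.
The greatest among these is Elm.

Elm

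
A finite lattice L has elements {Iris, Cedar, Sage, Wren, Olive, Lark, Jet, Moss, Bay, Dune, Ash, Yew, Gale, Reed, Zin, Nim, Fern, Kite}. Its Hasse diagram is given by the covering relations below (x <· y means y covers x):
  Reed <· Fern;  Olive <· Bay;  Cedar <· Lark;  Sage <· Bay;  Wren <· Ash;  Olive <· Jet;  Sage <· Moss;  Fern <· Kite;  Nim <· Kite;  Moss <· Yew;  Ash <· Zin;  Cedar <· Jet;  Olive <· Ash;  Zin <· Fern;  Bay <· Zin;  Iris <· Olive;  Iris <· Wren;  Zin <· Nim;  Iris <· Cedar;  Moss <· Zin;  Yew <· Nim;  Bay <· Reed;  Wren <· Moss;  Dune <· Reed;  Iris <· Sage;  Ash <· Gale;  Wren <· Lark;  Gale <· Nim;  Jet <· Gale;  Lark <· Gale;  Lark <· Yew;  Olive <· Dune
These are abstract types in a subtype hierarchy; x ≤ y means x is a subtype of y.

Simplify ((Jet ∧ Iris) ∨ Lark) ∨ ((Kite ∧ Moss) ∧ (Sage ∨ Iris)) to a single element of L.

Jet ∧ Iris = Iris
Iris ∨ Lark = Lark
Kite ∧ Moss = Moss
Sage ∨ Iris = Sage
Moss ∧ Sage = Sage
Lark ∨ Sage = Yew

Yew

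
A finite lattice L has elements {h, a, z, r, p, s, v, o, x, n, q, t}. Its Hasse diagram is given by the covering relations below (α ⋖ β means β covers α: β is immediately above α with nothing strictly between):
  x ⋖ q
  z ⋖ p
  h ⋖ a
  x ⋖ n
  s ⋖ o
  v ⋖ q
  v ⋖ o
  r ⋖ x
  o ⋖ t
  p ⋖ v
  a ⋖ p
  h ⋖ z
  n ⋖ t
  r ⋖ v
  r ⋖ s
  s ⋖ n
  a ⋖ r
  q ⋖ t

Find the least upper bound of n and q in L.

t

Common upper bounds of {n, q}: t.
The least among these is t.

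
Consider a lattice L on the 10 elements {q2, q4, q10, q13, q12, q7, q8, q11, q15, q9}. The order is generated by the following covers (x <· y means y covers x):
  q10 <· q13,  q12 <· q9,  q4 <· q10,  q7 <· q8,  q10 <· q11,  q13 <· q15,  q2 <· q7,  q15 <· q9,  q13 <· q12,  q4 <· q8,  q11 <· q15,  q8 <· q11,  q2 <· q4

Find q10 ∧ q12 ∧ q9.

q10

Common lower bounds of {q10, q12, q9}: q10, q2, q4.
The greatest among these is q10.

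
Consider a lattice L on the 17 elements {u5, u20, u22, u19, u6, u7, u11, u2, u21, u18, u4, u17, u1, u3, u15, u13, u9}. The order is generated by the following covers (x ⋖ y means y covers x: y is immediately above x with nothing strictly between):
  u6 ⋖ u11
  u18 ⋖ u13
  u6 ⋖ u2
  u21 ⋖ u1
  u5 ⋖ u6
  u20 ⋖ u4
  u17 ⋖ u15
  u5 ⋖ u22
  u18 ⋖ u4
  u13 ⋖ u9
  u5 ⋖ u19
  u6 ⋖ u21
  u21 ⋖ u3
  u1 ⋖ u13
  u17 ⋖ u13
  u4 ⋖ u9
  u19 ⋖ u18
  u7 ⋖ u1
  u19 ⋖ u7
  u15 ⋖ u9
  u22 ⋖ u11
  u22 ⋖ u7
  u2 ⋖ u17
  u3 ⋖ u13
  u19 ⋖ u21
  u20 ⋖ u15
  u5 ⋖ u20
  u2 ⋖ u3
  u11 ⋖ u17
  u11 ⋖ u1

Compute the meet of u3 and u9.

Common lower bounds of {u3, u9}: u19, u2, u21, u3, u5, u6.
The greatest among these is u3.

u3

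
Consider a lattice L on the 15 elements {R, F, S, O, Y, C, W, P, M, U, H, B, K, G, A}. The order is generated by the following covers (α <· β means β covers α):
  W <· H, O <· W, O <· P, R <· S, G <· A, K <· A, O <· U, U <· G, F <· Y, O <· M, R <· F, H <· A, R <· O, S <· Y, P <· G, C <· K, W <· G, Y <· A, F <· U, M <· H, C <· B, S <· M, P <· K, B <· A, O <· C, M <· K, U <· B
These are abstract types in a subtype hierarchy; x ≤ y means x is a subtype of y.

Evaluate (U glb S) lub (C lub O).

C

U ∧ S = R
C ∨ O = C
R ∨ C = C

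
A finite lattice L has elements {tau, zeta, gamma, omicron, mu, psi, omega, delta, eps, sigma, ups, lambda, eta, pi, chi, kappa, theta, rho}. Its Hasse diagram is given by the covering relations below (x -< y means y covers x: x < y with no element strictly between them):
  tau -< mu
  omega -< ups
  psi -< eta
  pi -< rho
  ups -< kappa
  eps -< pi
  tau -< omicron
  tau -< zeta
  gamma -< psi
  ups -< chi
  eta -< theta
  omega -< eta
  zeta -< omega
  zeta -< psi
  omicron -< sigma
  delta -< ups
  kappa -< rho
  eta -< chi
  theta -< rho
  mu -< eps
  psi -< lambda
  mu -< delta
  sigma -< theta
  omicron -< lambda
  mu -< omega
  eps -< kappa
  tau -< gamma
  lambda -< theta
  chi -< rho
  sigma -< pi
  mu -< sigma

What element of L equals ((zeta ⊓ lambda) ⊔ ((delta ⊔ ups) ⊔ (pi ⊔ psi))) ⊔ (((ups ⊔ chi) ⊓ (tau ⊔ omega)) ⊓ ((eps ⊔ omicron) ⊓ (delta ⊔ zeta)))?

zeta ∧ lambda = zeta
delta ∨ ups = ups
pi ∨ psi = rho
ups ∨ rho = rho
zeta ∨ rho = rho
ups ∨ chi = chi
tau ∨ omega = omega
chi ∧ omega = omega
eps ∨ omicron = pi
delta ∨ zeta = ups
pi ∧ ups = mu
omega ∧ mu = mu
rho ∨ mu = rho

rho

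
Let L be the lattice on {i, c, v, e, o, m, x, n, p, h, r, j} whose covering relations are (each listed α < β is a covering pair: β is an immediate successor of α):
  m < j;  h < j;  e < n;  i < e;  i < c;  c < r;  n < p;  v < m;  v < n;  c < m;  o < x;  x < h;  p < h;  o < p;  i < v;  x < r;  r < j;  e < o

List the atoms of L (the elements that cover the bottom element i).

c, e, v

The atoms are exactly the elements that cover i: c, e, v.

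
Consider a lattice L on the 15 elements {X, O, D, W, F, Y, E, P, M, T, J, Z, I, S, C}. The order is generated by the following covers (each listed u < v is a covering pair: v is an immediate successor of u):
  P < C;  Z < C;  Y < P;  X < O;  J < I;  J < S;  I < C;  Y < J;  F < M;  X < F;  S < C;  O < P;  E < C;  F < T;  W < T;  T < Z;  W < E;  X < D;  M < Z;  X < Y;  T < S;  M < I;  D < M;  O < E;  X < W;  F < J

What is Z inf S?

T

Common lower bounds of {Z, S}: F, T, W, X.
The greatest among these is T.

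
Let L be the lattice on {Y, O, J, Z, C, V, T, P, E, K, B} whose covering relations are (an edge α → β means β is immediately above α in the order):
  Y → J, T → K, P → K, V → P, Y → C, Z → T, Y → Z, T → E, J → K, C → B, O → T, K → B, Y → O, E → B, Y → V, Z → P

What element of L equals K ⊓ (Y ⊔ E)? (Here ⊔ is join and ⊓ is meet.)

T

Y ∨ E = E
K ∧ E = T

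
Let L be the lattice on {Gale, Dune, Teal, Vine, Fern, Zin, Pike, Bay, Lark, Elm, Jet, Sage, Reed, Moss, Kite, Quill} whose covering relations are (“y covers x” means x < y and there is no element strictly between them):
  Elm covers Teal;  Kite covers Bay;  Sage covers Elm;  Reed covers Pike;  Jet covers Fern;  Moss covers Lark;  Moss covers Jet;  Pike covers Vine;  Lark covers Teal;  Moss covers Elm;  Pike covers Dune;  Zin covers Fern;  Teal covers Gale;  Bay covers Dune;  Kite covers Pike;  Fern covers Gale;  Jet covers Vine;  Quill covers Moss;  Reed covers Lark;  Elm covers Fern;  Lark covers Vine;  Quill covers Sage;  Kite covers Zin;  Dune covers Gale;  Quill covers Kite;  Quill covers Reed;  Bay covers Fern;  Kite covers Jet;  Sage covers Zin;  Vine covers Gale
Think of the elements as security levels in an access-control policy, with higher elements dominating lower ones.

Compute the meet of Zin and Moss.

Common lower bounds of {Zin, Moss}: Fern, Gale.
The greatest among these is Fern.

Fern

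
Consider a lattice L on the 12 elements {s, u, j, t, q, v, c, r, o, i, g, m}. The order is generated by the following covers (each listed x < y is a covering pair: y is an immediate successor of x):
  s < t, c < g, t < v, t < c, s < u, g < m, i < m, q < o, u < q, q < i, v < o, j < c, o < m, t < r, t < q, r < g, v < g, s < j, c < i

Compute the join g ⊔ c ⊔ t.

g

Common upper bounds of {g, c, t}: g, m.
The least among these is g.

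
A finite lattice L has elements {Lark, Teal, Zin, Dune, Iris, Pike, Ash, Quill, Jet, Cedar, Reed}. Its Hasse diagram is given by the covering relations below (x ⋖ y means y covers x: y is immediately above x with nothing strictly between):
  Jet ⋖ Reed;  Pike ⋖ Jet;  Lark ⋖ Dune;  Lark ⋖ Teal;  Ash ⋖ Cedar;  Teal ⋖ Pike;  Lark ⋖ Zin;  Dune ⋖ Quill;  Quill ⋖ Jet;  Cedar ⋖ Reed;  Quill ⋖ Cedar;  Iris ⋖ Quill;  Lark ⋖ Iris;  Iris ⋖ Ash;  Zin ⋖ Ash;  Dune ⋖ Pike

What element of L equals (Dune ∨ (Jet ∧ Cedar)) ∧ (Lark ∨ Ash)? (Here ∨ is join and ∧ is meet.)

Jet ∧ Cedar = Quill
Dune ∨ Quill = Quill
Lark ∨ Ash = Ash
Quill ∧ Ash = Iris

Iris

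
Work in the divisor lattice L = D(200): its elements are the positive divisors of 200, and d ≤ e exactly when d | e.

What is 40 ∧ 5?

5

In the divisibility order, the meet is the greatest common divisor: gcd(40, 5) = 5.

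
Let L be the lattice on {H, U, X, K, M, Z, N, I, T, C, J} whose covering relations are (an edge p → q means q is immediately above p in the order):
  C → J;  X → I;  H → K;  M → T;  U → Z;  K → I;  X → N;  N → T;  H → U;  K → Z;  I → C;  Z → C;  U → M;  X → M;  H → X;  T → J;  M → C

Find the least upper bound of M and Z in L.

C

Common upper bounds of {M, Z}: C, J.
The least among these is C.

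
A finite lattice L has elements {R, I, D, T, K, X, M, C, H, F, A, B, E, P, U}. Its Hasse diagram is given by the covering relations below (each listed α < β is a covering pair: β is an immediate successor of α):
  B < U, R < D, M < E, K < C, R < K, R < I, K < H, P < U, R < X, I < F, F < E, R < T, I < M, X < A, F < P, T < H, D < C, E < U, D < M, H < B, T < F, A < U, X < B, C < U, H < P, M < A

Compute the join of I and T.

Common upper bounds of {I, T}: E, F, P, U.
The least among these is F.

F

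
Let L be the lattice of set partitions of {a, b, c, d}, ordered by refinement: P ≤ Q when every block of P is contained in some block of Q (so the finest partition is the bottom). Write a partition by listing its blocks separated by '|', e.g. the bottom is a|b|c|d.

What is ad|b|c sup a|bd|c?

The join of ad|b|c and a|bd|c merges any blocks that overlap across the partitions, giving abd|c.

abd|c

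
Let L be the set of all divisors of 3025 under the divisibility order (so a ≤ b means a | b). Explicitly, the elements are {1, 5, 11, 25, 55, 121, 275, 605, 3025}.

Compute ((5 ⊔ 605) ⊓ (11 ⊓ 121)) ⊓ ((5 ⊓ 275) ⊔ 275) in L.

5 ∨ 605 = 605
11 ∧ 121 = 11
605 ∧ 11 = 11
5 ∧ 275 = 5
5 ∨ 275 = 275
11 ∧ 275 = 11

11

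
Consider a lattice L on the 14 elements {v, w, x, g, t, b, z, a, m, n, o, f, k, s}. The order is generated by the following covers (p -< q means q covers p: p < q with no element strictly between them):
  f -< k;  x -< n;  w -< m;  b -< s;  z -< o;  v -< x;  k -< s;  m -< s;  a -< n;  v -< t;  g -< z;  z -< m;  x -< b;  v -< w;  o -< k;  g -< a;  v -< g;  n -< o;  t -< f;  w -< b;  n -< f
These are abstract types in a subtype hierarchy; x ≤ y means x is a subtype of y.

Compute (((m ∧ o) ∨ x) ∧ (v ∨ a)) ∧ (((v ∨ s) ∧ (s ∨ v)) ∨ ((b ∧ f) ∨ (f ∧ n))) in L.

a

m ∧ o = z
z ∨ x = o
v ∨ a = a
o ∧ a = a
v ∨ s = s
s ∨ v = s
s ∧ s = s
b ∧ f = x
f ∧ n = n
x ∨ n = n
s ∨ n = s
a ∧ s = a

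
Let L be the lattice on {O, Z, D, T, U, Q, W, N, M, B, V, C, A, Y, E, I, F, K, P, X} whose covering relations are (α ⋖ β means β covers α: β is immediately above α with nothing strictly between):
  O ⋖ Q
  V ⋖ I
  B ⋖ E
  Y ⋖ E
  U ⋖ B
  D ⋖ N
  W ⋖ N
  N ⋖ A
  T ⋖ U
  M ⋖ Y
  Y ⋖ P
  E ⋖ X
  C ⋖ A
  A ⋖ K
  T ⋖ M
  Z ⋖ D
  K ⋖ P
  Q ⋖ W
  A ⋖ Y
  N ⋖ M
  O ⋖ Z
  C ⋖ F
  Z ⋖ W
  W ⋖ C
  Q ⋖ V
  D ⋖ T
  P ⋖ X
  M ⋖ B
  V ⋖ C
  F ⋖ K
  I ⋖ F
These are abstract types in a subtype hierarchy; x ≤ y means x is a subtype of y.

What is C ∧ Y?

C

Common lower bounds of {C, Y}: C, O, Q, V, W, Z.
The greatest among these is C.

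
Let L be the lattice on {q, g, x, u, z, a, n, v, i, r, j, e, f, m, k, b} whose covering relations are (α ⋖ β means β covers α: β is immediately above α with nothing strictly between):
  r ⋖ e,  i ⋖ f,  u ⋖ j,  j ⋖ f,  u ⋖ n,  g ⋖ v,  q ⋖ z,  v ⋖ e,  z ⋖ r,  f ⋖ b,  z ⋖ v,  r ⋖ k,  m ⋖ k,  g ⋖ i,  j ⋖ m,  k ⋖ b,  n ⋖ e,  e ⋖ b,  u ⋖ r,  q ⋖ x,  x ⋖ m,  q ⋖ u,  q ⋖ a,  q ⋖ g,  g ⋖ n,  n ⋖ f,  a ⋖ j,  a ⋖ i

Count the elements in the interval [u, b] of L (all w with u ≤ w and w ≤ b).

9

The interval [u, b] = {b, e, f, j, k, m, n, r, u}, which has 9 elements.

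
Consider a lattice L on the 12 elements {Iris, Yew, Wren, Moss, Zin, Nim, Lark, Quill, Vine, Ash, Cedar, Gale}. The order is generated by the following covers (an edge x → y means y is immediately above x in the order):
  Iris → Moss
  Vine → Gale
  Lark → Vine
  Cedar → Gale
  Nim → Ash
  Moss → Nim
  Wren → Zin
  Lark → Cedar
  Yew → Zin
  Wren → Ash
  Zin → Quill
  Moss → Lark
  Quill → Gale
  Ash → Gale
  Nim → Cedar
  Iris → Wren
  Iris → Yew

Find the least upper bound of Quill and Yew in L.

Quill

Common upper bounds of {Quill, Yew}: Gale, Quill.
The least among these is Quill.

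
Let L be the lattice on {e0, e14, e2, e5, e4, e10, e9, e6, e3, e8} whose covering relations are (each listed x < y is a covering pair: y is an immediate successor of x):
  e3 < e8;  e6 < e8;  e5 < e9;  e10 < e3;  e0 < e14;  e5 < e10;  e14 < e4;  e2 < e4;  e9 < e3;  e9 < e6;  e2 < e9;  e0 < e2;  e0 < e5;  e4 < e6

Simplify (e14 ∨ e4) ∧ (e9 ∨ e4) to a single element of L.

e14 ∨ e4 = e4
e9 ∨ e4 = e6
e4 ∧ e6 = e4

e4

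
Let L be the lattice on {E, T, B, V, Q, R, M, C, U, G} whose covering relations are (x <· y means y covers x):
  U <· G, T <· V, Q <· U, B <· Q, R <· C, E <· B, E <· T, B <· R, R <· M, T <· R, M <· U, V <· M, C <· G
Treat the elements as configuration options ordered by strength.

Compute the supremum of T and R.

Common upper bounds of {T, R}: C, G, M, R, U.
The least among these is R.

R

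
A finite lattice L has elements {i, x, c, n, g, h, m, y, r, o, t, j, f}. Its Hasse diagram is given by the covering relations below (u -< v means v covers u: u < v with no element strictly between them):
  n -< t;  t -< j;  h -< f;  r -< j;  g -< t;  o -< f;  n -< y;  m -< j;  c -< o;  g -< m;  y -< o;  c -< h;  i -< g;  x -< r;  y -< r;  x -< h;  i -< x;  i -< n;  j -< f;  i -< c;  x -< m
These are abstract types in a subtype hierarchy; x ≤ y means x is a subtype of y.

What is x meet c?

Common lower bounds of {x, c}: i.
The greatest among these is i.

i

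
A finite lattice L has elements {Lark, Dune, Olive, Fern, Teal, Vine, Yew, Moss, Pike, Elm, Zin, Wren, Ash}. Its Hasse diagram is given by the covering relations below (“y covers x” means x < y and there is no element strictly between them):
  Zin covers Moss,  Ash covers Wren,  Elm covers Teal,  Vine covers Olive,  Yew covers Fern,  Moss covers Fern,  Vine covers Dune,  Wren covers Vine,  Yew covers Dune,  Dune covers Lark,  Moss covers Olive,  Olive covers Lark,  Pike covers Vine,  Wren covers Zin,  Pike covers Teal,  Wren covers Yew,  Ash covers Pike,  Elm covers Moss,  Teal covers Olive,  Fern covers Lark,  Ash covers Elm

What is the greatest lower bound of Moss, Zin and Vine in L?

Olive

Common lower bounds of {Moss, Zin, Vine}: Lark, Olive.
The greatest among these is Olive.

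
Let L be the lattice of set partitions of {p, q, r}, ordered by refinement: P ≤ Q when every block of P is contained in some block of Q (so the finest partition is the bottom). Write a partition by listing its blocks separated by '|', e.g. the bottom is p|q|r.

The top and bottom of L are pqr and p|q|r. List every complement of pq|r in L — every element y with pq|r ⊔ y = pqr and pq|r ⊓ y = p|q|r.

pr|q, p|qr

Need y with pq|r ∨ y = pqr and pq|r ∧ y = p|q|r.
Checking each element gives: pr|q, p|qr.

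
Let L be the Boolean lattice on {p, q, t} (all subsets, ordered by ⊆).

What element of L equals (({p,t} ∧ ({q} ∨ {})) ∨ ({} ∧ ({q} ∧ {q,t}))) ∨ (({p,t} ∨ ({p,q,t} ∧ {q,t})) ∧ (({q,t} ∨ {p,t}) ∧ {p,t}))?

{q} ∨ {} = {q}
{p,t} ∧ {q} = {}
{q} ∧ {q,t} = {q}
{} ∧ {q} = {}
{} ∨ {} = {}
{p,q,t} ∧ {q,t} = {q,t}
{p,t} ∨ {q,t} = {p,q,t}
{q,t} ∨ {p,t} = {p,q,t}
{p,q,t} ∧ {p,t} = {p,t}
{p,q,t} ∧ {p,t} = {p,t}
{} ∨ {p,t} = {p,t}

{p,t}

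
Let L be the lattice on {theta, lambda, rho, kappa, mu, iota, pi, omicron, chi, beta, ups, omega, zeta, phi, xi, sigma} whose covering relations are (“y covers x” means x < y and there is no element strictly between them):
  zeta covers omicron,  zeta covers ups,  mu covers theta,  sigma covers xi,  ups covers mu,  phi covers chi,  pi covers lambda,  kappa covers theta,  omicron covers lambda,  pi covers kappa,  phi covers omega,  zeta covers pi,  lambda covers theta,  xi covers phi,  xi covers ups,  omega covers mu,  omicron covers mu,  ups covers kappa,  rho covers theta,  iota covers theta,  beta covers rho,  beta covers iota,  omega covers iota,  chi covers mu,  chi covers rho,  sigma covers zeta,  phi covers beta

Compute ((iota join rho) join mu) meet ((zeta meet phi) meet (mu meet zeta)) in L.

iota ∨ rho = beta
beta ∨ mu = phi
zeta ∧ phi = mu
mu ∧ zeta = mu
mu ∧ mu = mu
phi ∧ mu = mu

mu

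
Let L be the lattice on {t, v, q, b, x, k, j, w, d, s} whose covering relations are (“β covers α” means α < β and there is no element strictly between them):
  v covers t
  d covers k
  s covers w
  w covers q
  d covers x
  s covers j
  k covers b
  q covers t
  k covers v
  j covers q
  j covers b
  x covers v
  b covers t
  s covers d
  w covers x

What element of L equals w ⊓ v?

w ∧ v = v

v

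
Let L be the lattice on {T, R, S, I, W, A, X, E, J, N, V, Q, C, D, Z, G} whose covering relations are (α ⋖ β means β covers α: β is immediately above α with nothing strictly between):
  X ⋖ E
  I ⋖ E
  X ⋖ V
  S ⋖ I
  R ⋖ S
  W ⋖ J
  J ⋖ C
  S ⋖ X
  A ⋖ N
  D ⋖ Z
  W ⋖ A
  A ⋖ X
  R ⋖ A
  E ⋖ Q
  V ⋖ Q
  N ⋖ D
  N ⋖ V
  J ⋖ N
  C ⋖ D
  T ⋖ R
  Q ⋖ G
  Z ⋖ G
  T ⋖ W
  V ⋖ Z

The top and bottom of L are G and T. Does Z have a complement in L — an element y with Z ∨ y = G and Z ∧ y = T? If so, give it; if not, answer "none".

For every candidate y, either Z ∨ y ≠ G or Z ∧ y ≠ T; no complement exists.

none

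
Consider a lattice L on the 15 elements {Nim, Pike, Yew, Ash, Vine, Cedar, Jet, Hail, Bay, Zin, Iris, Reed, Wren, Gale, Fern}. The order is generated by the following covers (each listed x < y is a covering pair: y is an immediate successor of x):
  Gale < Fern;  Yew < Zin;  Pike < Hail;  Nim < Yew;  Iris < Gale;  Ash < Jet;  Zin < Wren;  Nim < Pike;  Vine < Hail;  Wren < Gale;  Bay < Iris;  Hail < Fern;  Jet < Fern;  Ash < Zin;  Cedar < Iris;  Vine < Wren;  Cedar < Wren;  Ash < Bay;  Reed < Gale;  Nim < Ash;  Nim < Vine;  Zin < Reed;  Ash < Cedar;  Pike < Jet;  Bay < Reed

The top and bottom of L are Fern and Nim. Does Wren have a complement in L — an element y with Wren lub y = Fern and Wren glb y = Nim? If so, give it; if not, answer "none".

Pike

Need y with Wren ∨ y = Fern and Wren ∧ y = Nim.
Checking each element gives: Pike.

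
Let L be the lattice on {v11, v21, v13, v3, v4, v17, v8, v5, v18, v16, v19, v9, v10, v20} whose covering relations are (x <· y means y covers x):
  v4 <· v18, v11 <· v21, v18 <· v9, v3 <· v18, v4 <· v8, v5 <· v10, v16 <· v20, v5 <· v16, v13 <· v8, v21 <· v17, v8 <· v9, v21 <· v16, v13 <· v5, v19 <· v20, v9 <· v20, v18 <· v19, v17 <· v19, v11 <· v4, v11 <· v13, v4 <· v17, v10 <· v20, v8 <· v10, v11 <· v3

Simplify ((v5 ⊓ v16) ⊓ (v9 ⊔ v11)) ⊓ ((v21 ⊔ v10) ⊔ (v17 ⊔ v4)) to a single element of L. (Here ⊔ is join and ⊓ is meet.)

v5 ∧ v16 = v5
v9 ∨ v11 = v9
v5 ∧ v9 = v13
v21 ∨ v10 = v20
v17 ∨ v4 = v17
v20 ∨ v17 = v20
v13 ∧ v20 = v13

v13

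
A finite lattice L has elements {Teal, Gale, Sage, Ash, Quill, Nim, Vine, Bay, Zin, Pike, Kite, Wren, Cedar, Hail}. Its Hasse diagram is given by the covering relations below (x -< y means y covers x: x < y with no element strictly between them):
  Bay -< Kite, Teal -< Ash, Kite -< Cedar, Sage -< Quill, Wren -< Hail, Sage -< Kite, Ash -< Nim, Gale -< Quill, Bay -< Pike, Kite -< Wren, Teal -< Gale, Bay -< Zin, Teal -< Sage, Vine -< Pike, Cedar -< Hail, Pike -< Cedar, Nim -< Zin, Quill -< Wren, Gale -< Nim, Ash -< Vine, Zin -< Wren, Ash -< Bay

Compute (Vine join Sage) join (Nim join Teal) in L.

Hail

Vine ∨ Sage = Cedar
Nim ∨ Teal = Nim
Cedar ∨ Nim = Hail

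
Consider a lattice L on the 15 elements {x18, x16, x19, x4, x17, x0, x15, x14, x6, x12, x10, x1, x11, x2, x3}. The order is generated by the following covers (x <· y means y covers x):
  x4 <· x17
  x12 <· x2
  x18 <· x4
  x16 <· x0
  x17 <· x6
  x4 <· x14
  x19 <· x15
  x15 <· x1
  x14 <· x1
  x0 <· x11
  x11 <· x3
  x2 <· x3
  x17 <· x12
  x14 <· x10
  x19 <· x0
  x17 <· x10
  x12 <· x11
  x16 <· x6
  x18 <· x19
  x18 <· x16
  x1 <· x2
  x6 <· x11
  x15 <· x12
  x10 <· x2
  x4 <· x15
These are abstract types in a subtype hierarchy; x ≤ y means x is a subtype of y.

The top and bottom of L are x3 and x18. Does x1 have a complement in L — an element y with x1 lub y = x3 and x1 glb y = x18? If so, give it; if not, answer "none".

x16

Need y with x1 ∨ y = x3 and x1 ∧ y = x18.
Checking each element gives: x16.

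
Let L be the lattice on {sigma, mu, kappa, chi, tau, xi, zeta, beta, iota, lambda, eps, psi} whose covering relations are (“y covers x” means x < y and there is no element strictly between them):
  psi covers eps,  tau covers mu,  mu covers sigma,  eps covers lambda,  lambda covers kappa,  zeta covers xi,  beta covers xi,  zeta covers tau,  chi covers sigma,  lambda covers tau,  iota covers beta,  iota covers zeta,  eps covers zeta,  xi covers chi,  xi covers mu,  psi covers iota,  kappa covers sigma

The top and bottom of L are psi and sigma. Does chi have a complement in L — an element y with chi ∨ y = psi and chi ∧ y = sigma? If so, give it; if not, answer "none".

none

For every candidate y, either chi ∨ y ≠ psi or chi ∧ y ≠ sigma; no complement exists.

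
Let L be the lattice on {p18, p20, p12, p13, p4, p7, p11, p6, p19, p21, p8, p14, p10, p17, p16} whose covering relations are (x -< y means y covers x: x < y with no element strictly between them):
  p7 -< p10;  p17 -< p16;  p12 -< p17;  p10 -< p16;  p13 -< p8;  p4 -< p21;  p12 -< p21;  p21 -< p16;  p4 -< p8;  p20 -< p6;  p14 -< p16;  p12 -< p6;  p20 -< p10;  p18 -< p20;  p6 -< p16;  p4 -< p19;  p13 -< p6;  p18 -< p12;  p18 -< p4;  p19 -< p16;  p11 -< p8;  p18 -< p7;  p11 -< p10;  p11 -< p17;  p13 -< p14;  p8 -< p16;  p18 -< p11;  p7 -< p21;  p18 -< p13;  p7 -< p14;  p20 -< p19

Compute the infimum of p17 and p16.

p17

Common lower bounds of {p17, p16}: p11, p12, p17, p18.
The greatest among these is p17.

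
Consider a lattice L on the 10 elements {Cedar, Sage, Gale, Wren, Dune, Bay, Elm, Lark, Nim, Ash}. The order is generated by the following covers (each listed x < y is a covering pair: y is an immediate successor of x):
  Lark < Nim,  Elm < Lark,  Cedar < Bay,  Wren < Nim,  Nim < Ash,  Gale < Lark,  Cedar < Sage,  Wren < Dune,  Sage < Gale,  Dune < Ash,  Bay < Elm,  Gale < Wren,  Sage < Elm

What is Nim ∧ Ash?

Common lower bounds of {Nim, Ash}: Bay, Cedar, Elm, Gale, Lark, Nim, Sage, Wren.
The greatest among these is Nim.

Nim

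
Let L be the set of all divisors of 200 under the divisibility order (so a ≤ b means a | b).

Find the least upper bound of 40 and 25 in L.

200

Common upper bounds of {40, 25}: 200.
The least among these is 200.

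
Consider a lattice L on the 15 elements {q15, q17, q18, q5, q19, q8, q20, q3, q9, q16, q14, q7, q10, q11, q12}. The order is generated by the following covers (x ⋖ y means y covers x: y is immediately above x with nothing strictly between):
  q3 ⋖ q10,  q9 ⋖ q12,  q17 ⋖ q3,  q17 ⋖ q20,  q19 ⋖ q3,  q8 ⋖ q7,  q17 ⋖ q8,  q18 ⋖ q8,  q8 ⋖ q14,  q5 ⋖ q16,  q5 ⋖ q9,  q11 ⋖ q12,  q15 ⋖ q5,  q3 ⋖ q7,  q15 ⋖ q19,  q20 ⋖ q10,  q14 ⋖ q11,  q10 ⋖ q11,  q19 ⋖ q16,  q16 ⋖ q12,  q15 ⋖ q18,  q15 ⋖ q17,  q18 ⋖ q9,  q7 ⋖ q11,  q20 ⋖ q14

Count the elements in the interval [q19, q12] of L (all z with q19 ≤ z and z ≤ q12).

7

The interval [q19, q12] = {q10, q11, q12, q16, q19, q3, q7}, which has 7 elements.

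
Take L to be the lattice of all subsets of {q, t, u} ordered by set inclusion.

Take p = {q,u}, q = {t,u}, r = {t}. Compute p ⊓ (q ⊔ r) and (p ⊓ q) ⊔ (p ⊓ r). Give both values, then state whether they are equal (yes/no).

{u}; {u}; yes

q ⊔ r = {t,u}, so p ⊓ (q ⊔ r) = {q,u} ⊓ {t,u} = {u}.
p ⊓ q = {u} and p ⊓ r = {}, so (p ⊓ q) ⊔ (p ⊓ r) = {u} ⊔ {} = {u}.
Equal: yes.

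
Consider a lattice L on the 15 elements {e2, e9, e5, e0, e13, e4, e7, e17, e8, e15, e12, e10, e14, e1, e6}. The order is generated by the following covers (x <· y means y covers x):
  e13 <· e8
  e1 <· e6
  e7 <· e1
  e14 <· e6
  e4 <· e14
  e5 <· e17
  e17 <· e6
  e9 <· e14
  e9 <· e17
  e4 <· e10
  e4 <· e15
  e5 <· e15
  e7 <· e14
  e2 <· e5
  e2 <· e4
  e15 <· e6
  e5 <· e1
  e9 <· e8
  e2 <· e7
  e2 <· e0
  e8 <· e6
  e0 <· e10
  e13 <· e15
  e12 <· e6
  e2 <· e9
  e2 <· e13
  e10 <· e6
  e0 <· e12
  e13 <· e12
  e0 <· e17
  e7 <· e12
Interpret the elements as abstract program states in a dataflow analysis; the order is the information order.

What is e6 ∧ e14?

e14

Common lower bounds of {e6, e14}: e14, e2, e4, e7, e9.
The greatest among these is e14.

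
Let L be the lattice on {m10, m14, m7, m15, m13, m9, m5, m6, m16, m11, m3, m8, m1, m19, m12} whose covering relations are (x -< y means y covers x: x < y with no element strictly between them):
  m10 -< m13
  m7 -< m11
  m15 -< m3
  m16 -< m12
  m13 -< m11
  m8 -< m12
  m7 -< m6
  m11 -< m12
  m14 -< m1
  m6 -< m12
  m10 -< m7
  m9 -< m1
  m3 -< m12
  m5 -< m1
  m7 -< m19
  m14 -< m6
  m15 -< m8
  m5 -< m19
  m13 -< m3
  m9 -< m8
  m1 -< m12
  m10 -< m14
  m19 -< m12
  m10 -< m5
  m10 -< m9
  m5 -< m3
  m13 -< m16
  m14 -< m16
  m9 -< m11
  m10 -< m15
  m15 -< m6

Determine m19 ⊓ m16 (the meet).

m10

Common lower bounds of {m19, m16}: m10.
The greatest among these is m10.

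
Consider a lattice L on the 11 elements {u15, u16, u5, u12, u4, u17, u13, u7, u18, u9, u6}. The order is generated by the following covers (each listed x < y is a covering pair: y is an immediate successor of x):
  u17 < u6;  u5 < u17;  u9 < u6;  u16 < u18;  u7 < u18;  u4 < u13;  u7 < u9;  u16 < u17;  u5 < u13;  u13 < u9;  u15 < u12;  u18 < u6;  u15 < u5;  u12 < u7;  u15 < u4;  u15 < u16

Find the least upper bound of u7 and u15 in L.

u7

Common upper bounds of {u7, u15}: u18, u6, u7, u9.
The least among these is u7.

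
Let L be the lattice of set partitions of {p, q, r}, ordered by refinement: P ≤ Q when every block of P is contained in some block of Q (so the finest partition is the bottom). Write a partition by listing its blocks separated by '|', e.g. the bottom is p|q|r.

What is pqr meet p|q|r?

p|q|r

Common lower bounds of {pqr, p|q|r}: p|q|r.
The greatest among these is p|q|r.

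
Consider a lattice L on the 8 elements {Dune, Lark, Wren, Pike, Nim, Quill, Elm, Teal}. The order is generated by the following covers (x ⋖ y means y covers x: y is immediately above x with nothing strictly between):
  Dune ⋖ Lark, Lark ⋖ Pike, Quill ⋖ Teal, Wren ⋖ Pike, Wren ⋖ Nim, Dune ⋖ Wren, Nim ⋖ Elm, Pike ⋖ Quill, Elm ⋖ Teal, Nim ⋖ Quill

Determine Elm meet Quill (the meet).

Common lower bounds of {Elm, Quill}: Dune, Nim, Wren.
The greatest among these is Nim.

Nim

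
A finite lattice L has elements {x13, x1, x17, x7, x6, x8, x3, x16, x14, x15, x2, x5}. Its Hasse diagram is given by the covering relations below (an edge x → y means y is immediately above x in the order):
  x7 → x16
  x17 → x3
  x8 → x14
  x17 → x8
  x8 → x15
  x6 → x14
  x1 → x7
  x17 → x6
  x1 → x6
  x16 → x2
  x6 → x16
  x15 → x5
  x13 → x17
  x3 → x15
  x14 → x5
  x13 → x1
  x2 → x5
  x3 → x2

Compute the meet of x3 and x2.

Common lower bounds of {x3, x2}: x13, x17, x3.
The greatest among these is x3.

x3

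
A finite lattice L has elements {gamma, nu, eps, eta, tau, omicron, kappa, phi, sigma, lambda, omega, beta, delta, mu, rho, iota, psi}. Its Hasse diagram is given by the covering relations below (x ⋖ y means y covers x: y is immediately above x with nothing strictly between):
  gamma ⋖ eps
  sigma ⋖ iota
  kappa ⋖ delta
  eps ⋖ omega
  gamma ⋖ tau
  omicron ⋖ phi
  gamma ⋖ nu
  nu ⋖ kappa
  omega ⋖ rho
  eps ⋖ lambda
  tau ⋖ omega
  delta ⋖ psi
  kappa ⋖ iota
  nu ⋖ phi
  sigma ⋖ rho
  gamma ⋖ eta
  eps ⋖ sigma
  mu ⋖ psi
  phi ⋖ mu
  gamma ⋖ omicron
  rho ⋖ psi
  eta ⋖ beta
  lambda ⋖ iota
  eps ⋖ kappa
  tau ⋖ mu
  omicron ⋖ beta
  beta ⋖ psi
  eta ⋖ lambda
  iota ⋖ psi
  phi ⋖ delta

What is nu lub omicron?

Common upper bounds of {nu, omicron}: delta, mu, phi, psi.
The least among these is phi.

phi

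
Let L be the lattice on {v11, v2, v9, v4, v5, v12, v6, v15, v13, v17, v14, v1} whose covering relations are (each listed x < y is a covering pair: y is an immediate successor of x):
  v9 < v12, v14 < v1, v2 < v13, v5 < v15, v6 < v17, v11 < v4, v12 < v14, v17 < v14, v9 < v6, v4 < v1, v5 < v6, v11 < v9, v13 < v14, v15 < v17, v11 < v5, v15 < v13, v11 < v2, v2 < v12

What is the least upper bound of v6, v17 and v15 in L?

v17

Common upper bounds of {v6, v17, v15}: v1, v14, v17.
The least among these is v17.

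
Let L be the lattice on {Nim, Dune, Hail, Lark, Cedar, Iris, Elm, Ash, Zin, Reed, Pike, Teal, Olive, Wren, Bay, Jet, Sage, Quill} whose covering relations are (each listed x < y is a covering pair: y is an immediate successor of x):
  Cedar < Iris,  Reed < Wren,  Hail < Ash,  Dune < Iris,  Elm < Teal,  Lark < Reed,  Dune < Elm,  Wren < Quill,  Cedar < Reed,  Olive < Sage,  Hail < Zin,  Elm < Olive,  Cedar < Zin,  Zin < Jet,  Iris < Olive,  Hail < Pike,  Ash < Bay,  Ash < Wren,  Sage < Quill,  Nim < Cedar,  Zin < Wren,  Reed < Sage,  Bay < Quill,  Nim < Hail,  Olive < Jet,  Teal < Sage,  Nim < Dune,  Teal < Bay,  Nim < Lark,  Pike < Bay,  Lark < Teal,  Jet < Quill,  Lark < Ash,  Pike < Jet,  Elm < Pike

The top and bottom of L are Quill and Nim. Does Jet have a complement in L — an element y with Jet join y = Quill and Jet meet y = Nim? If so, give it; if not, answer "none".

Need y with Jet ∨ y = Quill and Jet ∧ y = Nim.
Checking each element gives: Lark.

Lark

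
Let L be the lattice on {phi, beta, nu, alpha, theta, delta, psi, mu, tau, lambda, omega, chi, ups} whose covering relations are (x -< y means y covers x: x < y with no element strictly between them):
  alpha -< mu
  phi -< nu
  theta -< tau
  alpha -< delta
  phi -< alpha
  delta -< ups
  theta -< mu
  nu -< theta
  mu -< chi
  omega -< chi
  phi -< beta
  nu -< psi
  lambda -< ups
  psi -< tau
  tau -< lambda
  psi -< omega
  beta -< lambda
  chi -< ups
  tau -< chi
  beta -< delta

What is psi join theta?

tau

Common upper bounds of {psi, theta}: chi, lambda, tau, ups.
The least among these is tau.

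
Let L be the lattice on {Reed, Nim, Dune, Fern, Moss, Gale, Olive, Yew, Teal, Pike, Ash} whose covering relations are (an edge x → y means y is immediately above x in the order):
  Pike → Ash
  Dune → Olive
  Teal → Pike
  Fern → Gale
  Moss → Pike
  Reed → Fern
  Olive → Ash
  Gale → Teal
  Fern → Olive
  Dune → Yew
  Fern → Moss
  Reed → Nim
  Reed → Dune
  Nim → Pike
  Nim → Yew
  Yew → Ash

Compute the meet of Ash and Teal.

Common lower bounds of {Ash, Teal}: Fern, Gale, Reed, Teal.
The greatest among these is Teal.

Teal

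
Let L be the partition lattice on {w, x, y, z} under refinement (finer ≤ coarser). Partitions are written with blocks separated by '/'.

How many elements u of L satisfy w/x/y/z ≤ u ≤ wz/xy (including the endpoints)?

The interval [w/x/y/z, wz/xy] = {w/x/y/z, w/xy/z, wz/x/y, wz/xy}, which has 4 elements.

4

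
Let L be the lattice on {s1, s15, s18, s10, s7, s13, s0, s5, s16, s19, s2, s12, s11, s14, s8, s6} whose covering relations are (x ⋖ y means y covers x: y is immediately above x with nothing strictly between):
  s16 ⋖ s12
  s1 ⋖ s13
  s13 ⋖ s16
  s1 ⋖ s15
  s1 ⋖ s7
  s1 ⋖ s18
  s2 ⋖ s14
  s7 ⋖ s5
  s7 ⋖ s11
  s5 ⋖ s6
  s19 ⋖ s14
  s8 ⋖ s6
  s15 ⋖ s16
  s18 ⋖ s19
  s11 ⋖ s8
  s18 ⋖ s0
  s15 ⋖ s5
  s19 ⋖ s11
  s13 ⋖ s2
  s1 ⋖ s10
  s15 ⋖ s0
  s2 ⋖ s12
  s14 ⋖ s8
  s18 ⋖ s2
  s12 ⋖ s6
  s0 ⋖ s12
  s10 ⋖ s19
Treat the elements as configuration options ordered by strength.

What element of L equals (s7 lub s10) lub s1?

s7 ∨ s10 = s11
s11 ∨ s1 = s11

s11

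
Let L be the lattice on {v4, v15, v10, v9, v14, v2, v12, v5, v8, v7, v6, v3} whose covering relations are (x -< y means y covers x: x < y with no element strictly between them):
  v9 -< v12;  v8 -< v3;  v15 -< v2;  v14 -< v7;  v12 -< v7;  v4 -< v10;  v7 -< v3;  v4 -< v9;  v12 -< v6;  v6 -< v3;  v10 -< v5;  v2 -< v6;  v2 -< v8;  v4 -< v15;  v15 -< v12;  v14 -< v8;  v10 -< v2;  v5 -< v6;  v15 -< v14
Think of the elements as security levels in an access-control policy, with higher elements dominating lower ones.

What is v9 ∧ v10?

v4

Common lower bounds of {v9, v10}: v4.
The greatest among these is v4.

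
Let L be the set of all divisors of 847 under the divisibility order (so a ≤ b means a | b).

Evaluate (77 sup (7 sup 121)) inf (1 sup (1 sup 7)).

7

7 ∨ 121 = 847
77 ∨ 847 = 847
1 ∨ 7 = 7
1 ∨ 7 = 7
847 ∧ 7 = 7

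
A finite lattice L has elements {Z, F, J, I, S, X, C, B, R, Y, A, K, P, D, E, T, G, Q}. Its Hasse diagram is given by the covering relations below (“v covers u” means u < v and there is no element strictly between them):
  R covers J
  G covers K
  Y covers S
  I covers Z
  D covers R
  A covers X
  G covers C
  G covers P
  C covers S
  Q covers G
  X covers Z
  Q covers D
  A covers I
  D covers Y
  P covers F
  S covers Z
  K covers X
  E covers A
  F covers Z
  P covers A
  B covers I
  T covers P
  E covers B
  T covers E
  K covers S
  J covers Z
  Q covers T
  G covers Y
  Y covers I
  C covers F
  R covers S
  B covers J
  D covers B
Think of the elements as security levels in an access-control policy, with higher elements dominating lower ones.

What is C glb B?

Common lower bounds of {C, B}: Z.
The greatest among these is Z.

Z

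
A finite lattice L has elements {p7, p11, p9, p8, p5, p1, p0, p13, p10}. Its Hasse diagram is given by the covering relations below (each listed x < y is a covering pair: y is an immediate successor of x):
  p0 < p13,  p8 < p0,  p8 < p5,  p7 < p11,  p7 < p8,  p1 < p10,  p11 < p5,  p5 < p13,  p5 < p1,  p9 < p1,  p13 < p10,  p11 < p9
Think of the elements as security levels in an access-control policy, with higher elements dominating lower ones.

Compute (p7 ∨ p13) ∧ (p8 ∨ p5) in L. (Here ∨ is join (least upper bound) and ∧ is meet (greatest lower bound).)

p7 ∨ p13 = p13
p8 ∨ p5 = p5
p13 ∧ p5 = p5

p5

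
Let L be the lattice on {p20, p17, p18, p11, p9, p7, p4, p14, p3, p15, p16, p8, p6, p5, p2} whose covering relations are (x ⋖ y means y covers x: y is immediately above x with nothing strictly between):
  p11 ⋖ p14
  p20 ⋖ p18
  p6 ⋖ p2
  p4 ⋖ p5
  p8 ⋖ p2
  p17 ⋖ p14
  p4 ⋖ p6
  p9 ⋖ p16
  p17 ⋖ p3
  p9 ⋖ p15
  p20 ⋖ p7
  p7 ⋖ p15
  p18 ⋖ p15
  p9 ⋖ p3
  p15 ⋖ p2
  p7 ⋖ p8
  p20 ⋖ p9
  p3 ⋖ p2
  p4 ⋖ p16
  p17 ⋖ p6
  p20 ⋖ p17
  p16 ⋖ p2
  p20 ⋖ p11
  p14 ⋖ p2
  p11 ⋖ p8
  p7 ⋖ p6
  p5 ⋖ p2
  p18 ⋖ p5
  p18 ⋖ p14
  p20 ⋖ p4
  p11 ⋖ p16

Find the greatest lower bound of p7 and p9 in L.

p20

Common lower bounds of {p7, p9}: p20.
The greatest among these is p20.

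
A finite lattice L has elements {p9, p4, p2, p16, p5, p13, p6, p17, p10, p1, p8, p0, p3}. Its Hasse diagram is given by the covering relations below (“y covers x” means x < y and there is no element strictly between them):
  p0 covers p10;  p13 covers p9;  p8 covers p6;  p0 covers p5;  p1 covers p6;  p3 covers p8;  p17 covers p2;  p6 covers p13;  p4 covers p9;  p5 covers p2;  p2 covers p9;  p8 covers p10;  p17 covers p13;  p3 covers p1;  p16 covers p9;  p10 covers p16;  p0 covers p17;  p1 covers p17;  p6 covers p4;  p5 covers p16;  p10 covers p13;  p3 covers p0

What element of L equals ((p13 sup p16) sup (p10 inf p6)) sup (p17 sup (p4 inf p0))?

p0

p13 ∨ p16 = p10
p10 ∧ p6 = p13
p10 ∨ p13 = p10
p4 ∧ p0 = p9
p17 ∨ p9 = p17
p10 ∨ p17 = p0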